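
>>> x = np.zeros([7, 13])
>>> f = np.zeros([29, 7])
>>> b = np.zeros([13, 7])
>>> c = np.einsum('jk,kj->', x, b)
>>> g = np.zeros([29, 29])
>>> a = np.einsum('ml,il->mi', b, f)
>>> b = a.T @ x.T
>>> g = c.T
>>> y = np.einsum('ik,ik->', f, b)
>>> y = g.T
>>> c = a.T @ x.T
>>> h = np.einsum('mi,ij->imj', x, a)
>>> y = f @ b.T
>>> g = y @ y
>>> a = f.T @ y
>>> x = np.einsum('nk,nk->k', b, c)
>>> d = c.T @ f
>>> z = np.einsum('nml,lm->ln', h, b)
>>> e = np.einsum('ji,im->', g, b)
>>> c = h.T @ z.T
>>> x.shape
(7,)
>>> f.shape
(29, 7)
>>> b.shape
(29, 7)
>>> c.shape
(29, 7, 29)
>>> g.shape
(29, 29)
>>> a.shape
(7, 29)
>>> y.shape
(29, 29)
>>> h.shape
(13, 7, 29)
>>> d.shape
(7, 7)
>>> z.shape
(29, 13)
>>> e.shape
()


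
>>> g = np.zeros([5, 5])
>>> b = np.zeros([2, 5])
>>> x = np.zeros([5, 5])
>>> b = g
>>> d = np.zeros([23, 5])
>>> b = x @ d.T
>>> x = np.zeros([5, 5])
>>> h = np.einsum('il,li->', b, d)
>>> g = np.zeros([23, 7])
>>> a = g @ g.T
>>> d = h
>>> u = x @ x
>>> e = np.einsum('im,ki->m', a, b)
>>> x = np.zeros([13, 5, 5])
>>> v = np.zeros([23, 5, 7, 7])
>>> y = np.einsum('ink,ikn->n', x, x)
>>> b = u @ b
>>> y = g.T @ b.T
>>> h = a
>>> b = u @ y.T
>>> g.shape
(23, 7)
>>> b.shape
(5, 7)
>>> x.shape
(13, 5, 5)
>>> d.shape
()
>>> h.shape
(23, 23)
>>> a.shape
(23, 23)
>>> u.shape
(5, 5)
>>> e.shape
(23,)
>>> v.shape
(23, 5, 7, 7)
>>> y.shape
(7, 5)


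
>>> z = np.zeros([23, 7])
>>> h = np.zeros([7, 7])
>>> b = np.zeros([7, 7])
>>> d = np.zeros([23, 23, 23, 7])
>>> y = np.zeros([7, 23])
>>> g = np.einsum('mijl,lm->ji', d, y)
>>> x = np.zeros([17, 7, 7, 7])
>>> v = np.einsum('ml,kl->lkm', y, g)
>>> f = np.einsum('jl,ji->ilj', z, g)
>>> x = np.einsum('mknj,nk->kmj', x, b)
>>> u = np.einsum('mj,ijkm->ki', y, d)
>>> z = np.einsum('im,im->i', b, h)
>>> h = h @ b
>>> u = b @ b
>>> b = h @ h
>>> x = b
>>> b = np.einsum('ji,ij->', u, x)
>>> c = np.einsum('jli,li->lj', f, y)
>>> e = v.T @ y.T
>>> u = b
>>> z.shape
(7,)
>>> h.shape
(7, 7)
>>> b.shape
()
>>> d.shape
(23, 23, 23, 7)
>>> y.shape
(7, 23)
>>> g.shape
(23, 23)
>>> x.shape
(7, 7)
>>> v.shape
(23, 23, 7)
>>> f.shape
(23, 7, 23)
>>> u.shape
()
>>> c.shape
(7, 23)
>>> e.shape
(7, 23, 7)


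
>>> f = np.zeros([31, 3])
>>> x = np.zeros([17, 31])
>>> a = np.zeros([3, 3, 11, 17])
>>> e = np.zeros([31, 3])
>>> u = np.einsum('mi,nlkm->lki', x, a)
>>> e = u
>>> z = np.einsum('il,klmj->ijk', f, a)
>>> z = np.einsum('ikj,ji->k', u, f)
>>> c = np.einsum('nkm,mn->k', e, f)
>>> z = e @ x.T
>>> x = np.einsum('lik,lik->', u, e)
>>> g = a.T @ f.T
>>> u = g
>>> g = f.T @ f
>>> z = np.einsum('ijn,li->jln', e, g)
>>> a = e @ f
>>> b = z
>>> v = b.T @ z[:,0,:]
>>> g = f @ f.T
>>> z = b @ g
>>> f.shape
(31, 3)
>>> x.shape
()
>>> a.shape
(3, 11, 3)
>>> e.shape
(3, 11, 31)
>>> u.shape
(17, 11, 3, 31)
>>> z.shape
(11, 3, 31)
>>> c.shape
(11,)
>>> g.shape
(31, 31)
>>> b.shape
(11, 3, 31)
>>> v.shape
(31, 3, 31)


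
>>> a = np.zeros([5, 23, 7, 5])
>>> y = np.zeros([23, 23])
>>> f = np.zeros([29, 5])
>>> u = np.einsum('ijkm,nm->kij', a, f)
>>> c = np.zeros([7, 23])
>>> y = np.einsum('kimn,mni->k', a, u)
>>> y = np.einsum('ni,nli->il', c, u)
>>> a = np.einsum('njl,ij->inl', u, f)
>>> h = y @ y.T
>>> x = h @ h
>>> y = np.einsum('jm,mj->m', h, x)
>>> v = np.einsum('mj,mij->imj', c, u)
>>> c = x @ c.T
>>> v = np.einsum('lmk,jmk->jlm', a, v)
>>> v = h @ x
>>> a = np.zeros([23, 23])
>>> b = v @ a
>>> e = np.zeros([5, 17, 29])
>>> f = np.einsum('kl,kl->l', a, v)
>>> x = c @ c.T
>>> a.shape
(23, 23)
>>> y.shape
(23,)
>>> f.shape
(23,)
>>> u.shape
(7, 5, 23)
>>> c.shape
(23, 7)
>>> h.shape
(23, 23)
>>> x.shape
(23, 23)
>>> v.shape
(23, 23)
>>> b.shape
(23, 23)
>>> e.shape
(5, 17, 29)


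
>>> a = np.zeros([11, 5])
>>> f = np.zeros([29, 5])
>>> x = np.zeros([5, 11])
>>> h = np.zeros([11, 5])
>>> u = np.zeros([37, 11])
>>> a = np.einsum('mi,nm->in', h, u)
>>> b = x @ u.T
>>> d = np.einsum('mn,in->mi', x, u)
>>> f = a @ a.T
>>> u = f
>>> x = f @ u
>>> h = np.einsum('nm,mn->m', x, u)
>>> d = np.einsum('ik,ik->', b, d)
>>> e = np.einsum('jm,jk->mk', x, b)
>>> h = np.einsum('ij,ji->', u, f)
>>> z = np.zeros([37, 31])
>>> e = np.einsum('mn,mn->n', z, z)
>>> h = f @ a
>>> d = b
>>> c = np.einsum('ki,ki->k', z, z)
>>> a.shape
(5, 37)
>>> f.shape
(5, 5)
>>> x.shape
(5, 5)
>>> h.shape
(5, 37)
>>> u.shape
(5, 5)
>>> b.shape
(5, 37)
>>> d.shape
(5, 37)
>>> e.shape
(31,)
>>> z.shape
(37, 31)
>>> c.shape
(37,)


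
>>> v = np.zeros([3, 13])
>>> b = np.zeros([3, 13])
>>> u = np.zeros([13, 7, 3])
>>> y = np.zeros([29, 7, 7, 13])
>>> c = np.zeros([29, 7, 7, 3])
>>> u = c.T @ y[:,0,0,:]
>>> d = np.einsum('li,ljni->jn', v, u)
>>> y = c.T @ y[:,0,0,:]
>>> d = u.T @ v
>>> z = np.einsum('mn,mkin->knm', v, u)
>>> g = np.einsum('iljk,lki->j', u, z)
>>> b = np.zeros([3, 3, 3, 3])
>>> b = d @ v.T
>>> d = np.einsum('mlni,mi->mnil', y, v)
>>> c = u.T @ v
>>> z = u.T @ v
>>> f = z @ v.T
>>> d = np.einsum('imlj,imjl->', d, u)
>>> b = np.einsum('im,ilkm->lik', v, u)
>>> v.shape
(3, 13)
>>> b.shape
(7, 3, 7)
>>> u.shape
(3, 7, 7, 13)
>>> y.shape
(3, 7, 7, 13)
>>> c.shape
(13, 7, 7, 13)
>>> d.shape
()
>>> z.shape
(13, 7, 7, 13)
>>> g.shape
(7,)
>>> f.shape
(13, 7, 7, 3)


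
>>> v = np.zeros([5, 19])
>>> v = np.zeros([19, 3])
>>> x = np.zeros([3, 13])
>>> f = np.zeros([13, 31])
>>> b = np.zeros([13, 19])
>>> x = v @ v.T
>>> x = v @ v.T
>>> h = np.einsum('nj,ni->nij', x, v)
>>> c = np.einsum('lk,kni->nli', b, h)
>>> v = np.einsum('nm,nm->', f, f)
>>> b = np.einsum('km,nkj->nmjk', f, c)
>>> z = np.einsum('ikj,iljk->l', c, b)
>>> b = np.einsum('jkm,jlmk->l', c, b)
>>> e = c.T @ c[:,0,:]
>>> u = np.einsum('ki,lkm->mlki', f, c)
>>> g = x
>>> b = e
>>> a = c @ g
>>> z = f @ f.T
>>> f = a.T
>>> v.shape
()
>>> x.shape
(19, 19)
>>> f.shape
(19, 13, 3)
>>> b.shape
(19, 13, 19)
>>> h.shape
(19, 3, 19)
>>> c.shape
(3, 13, 19)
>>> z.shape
(13, 13)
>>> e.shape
(19, 13, 19)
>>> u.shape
(19, 3, 13, 31)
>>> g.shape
(19, 19)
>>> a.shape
(3, 13, 19)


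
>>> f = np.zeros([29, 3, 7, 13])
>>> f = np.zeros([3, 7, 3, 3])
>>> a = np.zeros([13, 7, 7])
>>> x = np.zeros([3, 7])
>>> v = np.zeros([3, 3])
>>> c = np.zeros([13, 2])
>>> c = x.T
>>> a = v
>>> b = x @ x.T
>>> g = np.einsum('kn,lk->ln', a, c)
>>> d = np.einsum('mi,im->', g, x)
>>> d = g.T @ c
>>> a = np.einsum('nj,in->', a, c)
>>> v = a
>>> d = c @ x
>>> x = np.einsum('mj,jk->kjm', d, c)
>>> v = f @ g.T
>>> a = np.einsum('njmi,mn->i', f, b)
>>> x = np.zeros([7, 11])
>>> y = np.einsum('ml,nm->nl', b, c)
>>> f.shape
(3, 7, 3, 3)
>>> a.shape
(3,)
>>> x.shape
(7, 11)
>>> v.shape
(3, 7, 3, 7)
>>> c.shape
(7, 3)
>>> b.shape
(3, 3)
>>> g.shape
(7, 3)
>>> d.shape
(7, 7)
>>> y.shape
(7, 3)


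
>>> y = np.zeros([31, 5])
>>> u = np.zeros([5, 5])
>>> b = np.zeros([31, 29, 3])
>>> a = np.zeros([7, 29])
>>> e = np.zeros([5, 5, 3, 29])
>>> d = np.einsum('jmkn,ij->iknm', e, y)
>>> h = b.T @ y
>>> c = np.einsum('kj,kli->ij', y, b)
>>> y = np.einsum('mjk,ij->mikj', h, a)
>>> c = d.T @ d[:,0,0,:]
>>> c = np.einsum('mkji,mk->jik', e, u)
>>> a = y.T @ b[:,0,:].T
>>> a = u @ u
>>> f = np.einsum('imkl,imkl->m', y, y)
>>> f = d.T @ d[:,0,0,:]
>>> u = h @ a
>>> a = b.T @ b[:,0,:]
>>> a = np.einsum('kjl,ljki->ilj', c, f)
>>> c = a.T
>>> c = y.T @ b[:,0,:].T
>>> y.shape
(3, 7, 5, 29)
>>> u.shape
(3, 29, 5)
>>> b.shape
(31, 29, 3)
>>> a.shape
(5, 5, 29)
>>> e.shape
(5, 5, 3, 29)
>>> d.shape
(31, 3, 29, 5)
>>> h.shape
(3, 29, 5)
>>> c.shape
(29, 5, 7, 31)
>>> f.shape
(5, 29, 3, 5)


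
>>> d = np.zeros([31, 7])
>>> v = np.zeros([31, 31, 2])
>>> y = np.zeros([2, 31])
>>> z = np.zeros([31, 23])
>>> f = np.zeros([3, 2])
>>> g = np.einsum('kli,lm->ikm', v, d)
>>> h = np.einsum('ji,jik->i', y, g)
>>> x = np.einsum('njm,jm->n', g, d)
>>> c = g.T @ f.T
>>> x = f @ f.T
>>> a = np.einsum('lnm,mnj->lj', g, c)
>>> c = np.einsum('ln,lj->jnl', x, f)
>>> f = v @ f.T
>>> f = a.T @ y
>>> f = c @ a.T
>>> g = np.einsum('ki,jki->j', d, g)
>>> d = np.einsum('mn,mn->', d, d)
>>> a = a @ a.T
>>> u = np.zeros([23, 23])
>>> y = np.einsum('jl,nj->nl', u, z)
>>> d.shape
()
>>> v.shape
(31, 31, 2)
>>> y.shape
(31, 23)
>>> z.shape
(31, 23)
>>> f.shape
(2, 3, 2)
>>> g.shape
(2,)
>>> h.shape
(31,)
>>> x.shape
(3, 3)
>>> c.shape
(2, 3, 3)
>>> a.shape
(2, 2)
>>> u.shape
(23, 23)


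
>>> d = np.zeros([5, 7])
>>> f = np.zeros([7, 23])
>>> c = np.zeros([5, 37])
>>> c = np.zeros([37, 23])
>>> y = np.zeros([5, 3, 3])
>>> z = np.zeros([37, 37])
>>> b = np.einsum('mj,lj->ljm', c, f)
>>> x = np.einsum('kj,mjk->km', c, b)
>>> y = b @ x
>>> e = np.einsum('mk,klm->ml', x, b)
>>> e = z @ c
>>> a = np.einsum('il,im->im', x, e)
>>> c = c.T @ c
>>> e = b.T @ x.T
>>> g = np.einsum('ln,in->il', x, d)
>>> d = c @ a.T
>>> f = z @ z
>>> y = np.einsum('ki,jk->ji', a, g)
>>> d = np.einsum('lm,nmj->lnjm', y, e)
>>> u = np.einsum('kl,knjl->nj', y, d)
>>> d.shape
(5, 37, 37, 23)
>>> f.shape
(37, 37)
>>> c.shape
(23, 23)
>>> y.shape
(5, 23)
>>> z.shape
(37, 37)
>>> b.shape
(7, 23, 37)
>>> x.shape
(37, 7)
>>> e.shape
(37, 23, 37)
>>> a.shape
(37, 23)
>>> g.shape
(5, 37)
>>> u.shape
(37, 37)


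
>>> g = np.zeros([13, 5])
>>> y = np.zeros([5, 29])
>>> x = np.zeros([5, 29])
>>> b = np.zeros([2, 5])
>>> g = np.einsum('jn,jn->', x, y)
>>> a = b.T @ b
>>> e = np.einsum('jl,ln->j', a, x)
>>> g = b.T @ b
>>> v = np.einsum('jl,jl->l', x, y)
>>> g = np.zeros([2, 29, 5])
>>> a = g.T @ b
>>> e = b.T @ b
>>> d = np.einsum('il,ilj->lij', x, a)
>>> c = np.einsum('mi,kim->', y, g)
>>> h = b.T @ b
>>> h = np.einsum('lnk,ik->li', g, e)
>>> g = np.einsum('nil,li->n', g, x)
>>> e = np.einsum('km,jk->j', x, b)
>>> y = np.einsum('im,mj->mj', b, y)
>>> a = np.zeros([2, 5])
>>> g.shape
(2,)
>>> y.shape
(5, 29)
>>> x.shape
(5, 29)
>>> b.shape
(2, 5)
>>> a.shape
(2, 5)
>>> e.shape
(2,)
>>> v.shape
(29,)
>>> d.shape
(29, 5, 5)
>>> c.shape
()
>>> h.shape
(2, 5)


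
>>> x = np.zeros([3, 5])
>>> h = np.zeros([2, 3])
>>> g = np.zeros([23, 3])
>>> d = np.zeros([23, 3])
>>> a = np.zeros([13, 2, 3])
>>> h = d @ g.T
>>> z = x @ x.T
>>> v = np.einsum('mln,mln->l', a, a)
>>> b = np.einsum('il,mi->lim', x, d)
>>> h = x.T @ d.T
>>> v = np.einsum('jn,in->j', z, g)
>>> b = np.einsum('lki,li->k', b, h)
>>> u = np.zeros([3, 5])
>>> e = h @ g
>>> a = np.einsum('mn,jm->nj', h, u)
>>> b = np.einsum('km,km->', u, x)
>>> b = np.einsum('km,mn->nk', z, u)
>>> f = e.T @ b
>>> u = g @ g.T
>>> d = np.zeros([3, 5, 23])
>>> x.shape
(3, 5)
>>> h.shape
(5, 23)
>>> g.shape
(23, 3)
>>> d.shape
(3, 5, 23)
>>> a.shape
(23, 3)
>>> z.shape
(3, 3)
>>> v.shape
(3,)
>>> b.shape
(5, 3)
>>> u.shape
(23, 23)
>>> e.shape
(5, 3)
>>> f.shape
(3, 3)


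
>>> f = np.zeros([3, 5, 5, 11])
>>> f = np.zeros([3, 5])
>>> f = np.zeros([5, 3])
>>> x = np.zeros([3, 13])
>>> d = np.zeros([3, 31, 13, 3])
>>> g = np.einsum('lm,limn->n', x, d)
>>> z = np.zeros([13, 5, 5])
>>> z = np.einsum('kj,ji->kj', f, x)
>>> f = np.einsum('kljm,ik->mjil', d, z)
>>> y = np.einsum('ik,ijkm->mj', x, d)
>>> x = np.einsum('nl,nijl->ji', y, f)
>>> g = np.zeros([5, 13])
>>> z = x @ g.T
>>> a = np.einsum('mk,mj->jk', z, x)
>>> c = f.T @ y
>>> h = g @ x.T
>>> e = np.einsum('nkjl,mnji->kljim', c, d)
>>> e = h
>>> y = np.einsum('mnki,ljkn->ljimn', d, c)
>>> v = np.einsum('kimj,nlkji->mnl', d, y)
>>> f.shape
(3, 13, 5, 31)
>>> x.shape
(5, 13)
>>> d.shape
(3, 31, 13, 3)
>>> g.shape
(5, 13)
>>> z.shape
(5, 5)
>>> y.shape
(31, 5, 3, 3, 31)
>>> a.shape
(13, 5)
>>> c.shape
(31, 5, 13, 31)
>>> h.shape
(5, 5)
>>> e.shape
(5, 5)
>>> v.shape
(13, 31, 5)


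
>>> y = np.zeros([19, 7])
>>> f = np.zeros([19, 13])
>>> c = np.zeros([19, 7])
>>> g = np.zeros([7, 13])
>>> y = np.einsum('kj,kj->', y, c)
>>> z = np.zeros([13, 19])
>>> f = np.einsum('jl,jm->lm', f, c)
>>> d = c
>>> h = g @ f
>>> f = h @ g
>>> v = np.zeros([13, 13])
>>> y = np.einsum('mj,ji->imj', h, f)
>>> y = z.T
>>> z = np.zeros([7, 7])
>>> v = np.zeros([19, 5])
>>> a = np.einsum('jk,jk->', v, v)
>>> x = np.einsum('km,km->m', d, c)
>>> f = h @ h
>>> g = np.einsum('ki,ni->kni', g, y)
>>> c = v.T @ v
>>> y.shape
(19, 13)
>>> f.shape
(7, 7)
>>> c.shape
(5, 5)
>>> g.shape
(7, 19, 13)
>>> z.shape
(7, 7)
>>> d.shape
(19, 7)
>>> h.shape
(7, 7)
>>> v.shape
(19, 5)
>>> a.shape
()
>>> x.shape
(7,)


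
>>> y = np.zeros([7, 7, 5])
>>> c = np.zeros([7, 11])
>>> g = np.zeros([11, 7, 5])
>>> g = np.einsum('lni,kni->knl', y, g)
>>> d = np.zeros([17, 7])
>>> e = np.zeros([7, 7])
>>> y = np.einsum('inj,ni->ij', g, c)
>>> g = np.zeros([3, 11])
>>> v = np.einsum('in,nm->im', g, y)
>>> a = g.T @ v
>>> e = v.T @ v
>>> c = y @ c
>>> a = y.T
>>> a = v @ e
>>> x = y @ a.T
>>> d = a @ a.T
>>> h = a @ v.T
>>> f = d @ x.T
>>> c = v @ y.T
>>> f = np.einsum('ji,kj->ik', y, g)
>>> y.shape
(11, 7)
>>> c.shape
(3, 11)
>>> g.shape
(3, 11)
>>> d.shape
(3, 3)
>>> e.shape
(7, 7)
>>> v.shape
(3, 7)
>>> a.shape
(3, 7)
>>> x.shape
(11, 3)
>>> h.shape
(3, 3)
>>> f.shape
(7, 3)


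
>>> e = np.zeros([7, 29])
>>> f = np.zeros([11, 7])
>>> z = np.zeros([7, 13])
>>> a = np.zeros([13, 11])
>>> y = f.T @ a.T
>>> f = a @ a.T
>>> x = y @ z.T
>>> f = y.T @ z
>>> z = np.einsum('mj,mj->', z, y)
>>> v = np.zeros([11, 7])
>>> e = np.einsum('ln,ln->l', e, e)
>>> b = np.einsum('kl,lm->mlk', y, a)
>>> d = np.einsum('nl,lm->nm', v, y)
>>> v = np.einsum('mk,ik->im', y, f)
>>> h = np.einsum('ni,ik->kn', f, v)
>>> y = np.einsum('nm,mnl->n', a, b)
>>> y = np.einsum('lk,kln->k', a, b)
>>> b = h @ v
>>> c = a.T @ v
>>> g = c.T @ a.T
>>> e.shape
(7,)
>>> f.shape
(13, 13)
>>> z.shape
()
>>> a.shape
(13, 11)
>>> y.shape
(11,)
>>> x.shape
(7, 7)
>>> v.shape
(13, 7)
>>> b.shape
(7, 7)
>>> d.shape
(11, 13)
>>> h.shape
(7, 13)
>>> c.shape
(11, 7)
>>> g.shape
(7, 13)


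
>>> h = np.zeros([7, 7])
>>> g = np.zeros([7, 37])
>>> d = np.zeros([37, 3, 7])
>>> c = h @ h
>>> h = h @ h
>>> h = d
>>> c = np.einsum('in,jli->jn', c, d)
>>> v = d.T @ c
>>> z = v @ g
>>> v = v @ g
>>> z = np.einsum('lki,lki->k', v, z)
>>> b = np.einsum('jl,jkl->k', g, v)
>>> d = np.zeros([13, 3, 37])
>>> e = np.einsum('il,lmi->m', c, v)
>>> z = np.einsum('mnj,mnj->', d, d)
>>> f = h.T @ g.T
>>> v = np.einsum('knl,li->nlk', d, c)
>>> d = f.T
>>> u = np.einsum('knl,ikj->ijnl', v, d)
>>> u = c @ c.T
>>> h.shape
(37, 3, 7)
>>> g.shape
(7, 37)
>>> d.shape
(7, 3, 7)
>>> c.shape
(37, 7)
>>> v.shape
(3, 37, 13)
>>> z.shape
()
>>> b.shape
(3,)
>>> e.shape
(3,)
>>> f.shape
(7, 3, 7)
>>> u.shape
(37, 37)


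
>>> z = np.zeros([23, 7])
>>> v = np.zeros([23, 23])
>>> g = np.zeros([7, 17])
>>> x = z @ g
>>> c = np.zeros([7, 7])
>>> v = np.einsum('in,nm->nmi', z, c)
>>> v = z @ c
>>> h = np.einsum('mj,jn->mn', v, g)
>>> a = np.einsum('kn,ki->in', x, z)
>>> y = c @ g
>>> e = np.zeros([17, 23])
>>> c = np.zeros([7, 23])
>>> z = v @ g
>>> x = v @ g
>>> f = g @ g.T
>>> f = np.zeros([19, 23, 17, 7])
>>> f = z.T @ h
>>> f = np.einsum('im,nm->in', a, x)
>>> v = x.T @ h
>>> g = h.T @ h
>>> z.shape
(23, 17)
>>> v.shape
(17, 17)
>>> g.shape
(17, 17)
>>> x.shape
(23, 17)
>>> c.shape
(7, 23)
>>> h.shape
(23, 17)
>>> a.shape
(7, 17)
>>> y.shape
(7, 17)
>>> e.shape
(17, 23)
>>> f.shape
(7, 23)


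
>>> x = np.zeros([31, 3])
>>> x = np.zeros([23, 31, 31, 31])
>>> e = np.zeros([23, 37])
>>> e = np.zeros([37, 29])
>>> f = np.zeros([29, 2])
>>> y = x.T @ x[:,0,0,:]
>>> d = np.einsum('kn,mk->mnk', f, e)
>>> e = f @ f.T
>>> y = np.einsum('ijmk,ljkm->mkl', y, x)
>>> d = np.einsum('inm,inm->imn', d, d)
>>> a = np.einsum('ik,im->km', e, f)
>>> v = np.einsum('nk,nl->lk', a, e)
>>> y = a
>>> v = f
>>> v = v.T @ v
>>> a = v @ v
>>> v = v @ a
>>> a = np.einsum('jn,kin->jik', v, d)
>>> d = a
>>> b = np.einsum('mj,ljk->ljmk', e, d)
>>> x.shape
(23, 31, 31, 31)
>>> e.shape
(29, 29)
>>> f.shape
(29, 2)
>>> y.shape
(29, 2)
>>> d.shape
(2, 29, 37)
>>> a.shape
(2, 29, 37)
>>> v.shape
(2, 2)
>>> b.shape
(2, 29, 29, 37)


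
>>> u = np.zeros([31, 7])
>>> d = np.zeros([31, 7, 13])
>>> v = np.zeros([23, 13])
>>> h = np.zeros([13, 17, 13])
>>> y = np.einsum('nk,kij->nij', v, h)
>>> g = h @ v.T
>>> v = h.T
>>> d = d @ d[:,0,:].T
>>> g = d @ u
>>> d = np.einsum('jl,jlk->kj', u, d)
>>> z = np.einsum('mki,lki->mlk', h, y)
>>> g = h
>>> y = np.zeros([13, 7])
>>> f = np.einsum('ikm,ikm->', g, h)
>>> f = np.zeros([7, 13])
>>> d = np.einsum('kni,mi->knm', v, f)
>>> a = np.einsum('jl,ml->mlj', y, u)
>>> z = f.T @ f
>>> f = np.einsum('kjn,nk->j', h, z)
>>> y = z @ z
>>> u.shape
(31, 7)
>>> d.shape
(13, 17, 7)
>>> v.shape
(13, 17, 13)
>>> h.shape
(13, 17, 13)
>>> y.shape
(13, 13)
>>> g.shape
(13, 17, 13)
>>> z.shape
(13, 13)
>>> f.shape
(17,)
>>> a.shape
(31, 7, 13)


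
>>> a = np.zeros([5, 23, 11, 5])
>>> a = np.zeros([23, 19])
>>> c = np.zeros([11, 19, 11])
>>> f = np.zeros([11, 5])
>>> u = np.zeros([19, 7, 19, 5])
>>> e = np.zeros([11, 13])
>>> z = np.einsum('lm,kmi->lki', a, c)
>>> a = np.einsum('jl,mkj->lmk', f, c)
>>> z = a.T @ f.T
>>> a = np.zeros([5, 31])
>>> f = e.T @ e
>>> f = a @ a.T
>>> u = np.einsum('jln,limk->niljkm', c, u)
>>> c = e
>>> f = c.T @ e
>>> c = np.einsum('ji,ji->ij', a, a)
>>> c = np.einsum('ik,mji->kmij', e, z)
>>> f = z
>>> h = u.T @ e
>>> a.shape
(5, 31)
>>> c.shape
(13, 19, 11, 11)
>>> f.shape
(19, 11, 11)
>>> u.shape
(11, 7, 19, 11, 5, 19)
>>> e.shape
(11, 13)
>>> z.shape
(19, 11, 11)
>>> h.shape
(19, 5, 11, 19, 7, 13)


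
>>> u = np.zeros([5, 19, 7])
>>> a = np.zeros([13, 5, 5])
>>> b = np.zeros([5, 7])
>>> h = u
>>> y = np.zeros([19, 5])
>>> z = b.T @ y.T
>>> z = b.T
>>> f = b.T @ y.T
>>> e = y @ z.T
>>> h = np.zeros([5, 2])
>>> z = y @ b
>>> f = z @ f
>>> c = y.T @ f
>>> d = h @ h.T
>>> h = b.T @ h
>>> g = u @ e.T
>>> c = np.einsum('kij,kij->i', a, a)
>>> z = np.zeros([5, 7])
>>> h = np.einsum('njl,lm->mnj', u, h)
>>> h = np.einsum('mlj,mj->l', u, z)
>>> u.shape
(5, 19, 7)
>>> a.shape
(13, 5, 5)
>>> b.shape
(5, 7)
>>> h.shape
(19,)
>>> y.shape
(19, 5)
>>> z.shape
(5, 7)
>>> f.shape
(19, 19)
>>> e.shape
(19, 7)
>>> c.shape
(5,)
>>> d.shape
(5, 5)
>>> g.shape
(5, 19, 19)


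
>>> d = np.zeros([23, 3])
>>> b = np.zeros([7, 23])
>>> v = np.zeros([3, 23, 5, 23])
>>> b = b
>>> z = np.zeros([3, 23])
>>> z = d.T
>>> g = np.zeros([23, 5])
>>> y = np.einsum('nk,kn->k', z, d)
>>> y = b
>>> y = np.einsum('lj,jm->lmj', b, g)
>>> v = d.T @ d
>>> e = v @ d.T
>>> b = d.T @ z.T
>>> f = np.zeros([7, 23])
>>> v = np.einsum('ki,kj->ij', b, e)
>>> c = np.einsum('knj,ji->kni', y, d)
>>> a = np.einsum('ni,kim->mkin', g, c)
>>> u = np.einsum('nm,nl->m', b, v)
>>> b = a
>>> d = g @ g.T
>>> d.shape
(23, 23)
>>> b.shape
(3, 7, 5, 23)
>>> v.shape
(3, 23)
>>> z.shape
(3, 23)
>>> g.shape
(23, 5)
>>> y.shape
(7, 5, 23)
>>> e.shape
(3, 23)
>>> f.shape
(7, 23)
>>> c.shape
(7, 5, 3)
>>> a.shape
(3, 7, 5, 23)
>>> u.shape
(3,)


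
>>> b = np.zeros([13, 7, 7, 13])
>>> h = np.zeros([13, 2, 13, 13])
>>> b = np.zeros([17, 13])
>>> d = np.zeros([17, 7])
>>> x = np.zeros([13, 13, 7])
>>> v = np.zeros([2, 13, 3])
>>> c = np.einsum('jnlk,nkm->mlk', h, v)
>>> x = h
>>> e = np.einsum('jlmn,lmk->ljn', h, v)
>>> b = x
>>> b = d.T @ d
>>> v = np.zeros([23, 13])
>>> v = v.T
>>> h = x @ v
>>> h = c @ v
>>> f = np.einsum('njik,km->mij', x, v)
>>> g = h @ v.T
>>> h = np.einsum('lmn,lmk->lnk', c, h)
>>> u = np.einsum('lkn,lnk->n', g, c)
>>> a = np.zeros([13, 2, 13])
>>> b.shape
(7, 7)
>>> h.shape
(3, 13, 23)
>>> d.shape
(17, 7)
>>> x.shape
(13, 2, 13, 13)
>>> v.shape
(13, 23)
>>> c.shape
(3, 13, 13)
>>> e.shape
(2, 13, 13)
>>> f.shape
(23, 13, 2)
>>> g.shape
(3, 13, 13)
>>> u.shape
(13,)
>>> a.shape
(13, 2, 13)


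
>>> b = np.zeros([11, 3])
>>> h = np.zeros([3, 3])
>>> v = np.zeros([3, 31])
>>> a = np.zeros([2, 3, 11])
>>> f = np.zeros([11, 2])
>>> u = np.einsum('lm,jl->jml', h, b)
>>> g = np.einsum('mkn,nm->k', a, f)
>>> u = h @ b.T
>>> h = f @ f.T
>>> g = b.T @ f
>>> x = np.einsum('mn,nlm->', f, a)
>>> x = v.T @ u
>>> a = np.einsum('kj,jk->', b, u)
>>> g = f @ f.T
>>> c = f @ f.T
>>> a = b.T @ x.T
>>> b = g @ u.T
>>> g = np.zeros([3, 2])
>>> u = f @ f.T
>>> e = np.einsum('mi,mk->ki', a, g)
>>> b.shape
(11, 3)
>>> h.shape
(11, 11)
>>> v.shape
(3, 31)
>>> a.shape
(3, 31)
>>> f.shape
(11, 2)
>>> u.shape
(11, 11)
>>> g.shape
(3, 2)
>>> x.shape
(31, 11)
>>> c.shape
(11, 11)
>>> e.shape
(2, 31)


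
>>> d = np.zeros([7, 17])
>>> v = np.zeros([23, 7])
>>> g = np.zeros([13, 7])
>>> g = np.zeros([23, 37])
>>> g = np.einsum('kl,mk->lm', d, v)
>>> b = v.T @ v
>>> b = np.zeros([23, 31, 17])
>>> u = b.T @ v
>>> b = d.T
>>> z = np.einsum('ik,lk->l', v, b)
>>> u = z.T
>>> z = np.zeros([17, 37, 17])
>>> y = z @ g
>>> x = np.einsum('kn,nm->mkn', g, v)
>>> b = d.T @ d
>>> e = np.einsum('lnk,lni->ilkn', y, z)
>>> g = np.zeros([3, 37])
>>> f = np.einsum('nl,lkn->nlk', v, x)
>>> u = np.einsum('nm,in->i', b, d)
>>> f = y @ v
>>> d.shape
(7, 17)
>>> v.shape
(23, 7)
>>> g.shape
(3, 37)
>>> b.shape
(17, 17)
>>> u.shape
(7,)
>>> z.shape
(17, 37, 17)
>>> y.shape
(17, 37, 23)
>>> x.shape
(7, 17, 23)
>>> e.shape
(17, 17, 23, 37)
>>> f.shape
(17, 37, 7)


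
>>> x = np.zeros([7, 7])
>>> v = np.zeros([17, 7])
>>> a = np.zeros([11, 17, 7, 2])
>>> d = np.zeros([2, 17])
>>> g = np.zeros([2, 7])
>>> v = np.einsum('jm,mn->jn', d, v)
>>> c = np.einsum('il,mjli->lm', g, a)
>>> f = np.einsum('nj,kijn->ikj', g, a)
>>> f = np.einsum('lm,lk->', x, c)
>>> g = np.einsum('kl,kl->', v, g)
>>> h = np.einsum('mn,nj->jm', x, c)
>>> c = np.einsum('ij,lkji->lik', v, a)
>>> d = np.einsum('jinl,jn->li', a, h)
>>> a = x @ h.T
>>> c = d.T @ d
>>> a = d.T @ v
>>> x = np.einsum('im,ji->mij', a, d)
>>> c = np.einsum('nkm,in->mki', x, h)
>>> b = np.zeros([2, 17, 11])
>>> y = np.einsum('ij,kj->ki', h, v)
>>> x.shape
(7, 17, 2)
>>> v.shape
(2, 7)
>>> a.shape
(17, 7)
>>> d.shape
(2, 17)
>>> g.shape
()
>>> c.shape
(2, 17, 11)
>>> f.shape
()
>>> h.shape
(11, 7)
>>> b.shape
(2, 17, 11)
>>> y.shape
(2, 11)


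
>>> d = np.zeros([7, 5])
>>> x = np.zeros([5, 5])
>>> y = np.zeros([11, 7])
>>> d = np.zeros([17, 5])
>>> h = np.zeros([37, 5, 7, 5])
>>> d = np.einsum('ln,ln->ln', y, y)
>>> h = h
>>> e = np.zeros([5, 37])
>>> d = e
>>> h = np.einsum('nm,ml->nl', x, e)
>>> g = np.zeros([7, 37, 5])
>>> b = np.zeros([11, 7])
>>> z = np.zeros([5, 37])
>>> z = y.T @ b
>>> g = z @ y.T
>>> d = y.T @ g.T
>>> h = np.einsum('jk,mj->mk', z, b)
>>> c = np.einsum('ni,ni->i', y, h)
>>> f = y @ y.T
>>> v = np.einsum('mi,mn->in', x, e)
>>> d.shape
(7, 7)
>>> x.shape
(5, 5)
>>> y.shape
(11, 7)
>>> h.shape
(11, 7)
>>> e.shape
(5, 37)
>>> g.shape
(7, 11)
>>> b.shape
(11, 7)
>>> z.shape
(7, 7)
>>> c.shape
(7,)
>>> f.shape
(11, 11)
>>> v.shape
(5, 37)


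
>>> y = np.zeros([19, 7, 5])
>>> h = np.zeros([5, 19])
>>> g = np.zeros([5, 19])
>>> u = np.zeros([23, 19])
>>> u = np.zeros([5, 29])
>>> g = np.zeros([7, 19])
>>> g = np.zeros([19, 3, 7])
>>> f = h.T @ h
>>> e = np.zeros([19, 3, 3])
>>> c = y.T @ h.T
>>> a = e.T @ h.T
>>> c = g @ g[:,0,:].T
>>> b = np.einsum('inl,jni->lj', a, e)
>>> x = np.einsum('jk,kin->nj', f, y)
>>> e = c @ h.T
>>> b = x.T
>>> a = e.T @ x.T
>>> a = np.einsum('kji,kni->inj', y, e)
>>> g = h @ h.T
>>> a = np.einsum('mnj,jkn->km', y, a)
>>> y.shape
(19, 7, 5)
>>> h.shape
(5, 19)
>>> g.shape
(5, 5)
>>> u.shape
(5, 29)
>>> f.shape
(19, 19)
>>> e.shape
(19, 3, 5)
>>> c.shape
(19, 3, 19)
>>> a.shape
(3, 19)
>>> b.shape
(19, 5)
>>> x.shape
(5, 19)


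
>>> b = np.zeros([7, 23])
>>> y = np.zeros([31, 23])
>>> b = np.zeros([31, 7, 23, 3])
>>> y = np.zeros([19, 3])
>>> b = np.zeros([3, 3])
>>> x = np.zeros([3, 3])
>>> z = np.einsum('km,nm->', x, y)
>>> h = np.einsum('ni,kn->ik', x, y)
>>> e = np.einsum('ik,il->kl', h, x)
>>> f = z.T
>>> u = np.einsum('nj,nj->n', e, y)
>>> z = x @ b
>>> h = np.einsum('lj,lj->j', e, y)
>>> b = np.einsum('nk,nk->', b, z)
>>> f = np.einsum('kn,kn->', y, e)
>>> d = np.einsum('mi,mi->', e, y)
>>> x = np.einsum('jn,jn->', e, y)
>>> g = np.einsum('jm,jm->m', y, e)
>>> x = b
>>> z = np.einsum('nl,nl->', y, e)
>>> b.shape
()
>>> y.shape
(19, 3)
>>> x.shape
()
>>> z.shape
()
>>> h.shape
(3,)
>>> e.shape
(19, 3)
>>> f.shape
()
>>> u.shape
(19,)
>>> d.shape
()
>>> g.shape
(3,)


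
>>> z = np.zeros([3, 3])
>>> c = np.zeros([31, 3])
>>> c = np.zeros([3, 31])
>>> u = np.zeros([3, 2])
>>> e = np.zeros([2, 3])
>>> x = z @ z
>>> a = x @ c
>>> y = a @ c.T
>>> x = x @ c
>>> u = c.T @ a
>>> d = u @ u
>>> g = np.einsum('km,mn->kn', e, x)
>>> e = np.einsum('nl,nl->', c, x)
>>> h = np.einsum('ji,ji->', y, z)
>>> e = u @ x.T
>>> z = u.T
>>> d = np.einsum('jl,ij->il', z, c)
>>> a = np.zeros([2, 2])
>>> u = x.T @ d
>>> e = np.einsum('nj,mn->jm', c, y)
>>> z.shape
(31, 31)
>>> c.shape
(3, 31)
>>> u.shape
(31, 31)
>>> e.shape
(31, 3)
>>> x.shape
(3, 31)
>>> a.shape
(2, 2)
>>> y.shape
(3, 3)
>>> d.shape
(3, 31)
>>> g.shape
(2, 31)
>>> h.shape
()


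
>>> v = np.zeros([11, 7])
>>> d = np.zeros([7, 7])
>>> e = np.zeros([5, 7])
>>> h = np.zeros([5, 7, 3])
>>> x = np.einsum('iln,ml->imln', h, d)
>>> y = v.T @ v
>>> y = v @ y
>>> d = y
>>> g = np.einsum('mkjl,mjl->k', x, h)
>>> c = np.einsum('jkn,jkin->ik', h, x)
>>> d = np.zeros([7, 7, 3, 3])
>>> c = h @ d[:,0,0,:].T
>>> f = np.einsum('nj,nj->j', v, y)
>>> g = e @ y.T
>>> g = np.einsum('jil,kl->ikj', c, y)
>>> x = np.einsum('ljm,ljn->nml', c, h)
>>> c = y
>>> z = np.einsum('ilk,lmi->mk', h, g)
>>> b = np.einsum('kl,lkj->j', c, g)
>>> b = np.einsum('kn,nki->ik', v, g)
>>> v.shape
(11, 7)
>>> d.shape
(7, 7, 3, 3)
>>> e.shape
(5, 7)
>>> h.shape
(5, 7, 3)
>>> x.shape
(3, 7, 5)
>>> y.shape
(11, 7)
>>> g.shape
(7, 11, 5)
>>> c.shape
(11, 7)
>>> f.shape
(7,)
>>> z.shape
(11, 3)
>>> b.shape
(5, 11)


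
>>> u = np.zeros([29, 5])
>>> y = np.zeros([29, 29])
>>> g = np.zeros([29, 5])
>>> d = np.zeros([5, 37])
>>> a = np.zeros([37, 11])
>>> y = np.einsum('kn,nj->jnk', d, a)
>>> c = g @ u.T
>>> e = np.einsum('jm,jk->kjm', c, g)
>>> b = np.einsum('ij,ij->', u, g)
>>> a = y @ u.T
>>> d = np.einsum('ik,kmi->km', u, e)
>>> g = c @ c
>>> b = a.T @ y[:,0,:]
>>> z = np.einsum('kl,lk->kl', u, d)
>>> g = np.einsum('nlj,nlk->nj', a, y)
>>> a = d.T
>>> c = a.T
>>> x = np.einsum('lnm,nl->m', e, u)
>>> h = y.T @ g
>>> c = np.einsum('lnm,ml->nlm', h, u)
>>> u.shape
(29, 5)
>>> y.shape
(11, 37, 5)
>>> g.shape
(11, 29)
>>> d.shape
(5, 29)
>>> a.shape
(29, 5)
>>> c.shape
(37, 5, 29)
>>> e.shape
(5, 29, 29)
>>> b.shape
(29, 37, 5)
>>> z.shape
(29, 5)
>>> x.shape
(29,)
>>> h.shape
(5, 37, 29)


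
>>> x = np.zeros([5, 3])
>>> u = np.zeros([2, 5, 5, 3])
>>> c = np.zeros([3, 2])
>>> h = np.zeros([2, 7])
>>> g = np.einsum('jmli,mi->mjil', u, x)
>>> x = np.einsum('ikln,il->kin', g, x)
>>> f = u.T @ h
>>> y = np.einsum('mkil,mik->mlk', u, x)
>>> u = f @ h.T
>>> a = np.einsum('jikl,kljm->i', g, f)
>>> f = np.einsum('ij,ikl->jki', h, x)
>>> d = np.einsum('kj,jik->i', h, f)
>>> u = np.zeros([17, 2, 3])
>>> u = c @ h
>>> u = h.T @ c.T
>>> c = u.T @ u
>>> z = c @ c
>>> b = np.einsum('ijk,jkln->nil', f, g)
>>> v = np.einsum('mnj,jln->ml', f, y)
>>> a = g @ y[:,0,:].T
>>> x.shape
(2, 5, 5)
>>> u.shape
(7, 3)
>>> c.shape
(3, 3)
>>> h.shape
(2, 7)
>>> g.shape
(5, 2, 3, 5)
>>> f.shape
(7, 5, 2)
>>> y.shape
(2, 3, 5)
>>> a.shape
(5, 2, 3, 2)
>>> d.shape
(5,)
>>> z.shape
(3, 3)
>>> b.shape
(5, 7, 3)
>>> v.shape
(7, 3)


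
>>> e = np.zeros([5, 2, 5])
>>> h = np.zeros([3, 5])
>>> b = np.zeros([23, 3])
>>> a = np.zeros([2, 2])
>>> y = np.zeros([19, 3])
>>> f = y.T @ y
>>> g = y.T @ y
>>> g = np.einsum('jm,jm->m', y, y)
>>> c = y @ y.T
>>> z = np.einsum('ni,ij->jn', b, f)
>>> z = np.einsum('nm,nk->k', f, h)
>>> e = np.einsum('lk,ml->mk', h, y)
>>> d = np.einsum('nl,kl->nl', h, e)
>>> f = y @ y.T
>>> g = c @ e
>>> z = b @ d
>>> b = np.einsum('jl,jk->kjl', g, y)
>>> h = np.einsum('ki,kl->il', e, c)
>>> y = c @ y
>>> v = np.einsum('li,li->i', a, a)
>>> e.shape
(19, 5)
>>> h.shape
(5, 19)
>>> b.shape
(3, 19, 5)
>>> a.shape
(2, 2)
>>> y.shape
(19, 3)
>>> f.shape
(19, 19)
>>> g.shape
(19, 5)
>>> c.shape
(19, 19)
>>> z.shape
(23, 5)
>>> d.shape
(3, 5)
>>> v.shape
(2,)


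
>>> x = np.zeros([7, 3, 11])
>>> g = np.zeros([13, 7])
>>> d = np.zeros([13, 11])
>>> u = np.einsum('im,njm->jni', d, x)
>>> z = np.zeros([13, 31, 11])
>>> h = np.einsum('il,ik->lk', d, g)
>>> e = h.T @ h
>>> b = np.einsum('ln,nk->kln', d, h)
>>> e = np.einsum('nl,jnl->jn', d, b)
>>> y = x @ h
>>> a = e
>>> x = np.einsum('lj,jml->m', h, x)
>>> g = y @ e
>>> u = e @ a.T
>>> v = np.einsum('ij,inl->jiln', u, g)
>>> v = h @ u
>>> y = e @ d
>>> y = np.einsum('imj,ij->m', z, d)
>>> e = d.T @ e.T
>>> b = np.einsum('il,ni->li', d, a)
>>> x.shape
(3,)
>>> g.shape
(7, 3, 13)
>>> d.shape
(13, 11)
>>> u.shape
(7, 7)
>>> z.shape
(13, 31, 11)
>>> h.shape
(11, 7)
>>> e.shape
(11, 7)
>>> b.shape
(11, 13)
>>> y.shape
(31,)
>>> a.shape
(7, 13)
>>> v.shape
(11, 7)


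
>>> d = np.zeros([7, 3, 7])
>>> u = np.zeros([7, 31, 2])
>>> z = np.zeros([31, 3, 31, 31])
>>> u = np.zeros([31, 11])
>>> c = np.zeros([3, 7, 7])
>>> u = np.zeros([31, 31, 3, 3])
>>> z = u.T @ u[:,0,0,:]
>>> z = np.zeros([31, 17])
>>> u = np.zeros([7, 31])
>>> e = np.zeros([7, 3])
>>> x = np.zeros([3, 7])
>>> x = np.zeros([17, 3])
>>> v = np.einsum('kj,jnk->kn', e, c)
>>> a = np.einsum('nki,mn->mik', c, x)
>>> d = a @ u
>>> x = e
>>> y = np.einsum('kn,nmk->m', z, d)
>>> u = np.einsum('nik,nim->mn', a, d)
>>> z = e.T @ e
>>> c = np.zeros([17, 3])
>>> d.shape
(17, 7, 31)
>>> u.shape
(31, 17)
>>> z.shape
(3, 3)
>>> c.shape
(17, 3)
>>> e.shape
(7, 3)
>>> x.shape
(7, 3)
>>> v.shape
(7, 7)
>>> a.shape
(17, 7, 7)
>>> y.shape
(7,)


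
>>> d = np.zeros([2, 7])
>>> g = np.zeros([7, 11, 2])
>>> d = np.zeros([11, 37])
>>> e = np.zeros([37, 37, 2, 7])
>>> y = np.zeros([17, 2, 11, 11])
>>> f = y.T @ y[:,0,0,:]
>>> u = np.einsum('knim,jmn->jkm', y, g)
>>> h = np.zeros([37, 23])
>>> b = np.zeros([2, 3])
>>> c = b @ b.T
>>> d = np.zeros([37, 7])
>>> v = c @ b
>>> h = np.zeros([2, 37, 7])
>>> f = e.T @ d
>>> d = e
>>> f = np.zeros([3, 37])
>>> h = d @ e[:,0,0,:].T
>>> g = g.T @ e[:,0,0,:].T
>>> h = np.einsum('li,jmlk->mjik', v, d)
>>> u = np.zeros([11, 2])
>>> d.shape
(37, 37, 2, 7)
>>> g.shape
(2, 11, 37)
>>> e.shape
(37, 37, 2, 7)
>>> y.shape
(17, 2, 11, 11)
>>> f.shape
(3, 37)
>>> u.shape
(11, 2)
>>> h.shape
(37, 37, 3, 7)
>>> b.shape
(2, 3)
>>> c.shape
(2, 2)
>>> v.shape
(2, 3)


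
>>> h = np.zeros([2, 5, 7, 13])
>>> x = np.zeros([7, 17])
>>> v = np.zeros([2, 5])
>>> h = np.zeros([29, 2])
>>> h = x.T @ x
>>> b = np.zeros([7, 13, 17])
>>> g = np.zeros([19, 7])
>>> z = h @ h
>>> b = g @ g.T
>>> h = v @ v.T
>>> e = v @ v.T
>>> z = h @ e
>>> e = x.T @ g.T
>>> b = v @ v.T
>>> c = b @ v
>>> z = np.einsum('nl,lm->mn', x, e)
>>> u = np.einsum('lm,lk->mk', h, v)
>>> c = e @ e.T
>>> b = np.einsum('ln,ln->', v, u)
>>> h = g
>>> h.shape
(19, 7)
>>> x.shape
(7, 17)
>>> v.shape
(2, 5)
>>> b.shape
()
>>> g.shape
(19, 7)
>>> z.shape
(19, 7)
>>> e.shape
(17, 19)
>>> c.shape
(17, 17)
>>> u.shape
(2, 5)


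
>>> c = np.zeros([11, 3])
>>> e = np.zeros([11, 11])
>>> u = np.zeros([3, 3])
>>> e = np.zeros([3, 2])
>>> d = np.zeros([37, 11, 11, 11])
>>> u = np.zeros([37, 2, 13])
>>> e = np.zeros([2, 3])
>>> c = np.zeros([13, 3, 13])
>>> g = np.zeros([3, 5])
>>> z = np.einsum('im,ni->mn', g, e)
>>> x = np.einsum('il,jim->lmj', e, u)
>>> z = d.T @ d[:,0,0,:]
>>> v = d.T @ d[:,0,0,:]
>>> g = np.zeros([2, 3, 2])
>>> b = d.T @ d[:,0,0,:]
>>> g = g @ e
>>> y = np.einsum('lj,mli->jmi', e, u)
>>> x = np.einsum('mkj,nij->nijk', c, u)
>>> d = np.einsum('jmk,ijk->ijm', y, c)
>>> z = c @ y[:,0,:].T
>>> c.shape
(13, 3, 13)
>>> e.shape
(2, 3)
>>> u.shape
(37, 2, 13)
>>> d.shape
(13, 3, 37)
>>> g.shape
(2, 3, 3)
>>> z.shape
(13, 3, 3)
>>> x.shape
(37, 2, 13, 3)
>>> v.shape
(11, 11, 11, 11)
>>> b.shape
(11, 11, 11, 11)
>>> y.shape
(3, 37, 13)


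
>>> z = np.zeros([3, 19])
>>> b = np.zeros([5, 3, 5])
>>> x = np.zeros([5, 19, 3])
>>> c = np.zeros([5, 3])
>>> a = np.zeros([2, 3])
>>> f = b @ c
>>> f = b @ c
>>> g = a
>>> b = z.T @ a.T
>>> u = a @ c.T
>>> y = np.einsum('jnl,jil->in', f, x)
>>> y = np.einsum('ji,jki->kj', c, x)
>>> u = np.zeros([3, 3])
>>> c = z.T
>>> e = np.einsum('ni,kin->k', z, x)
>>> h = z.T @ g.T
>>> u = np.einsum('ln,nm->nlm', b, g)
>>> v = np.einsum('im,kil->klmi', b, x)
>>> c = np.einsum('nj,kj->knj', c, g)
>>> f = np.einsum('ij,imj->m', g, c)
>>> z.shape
(3, 19)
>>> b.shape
(19, 2)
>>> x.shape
(5, 19, 3)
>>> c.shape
(2, 19, 3)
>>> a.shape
(2, 3)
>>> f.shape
(19,)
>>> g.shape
(2, 3)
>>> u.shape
(2, 19, 3)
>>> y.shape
(19, 5)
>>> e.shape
(5,)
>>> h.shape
(19, 2)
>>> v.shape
(5, 3, 2, 19)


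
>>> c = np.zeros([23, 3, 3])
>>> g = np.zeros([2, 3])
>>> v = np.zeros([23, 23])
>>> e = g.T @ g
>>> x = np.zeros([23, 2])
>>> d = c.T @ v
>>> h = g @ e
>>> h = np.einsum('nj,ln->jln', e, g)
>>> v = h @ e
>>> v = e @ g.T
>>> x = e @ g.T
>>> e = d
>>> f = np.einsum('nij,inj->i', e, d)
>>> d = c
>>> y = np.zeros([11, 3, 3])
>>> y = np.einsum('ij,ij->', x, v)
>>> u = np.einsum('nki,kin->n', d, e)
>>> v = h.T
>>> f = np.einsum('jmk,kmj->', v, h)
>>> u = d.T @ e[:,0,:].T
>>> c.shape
(23, 3, 3)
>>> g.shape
(2, 3)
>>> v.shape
(3, 2, 3)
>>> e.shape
(3, 3, 23)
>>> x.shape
(3, 2)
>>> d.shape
(23, 3, 3)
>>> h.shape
(3, 2, 3)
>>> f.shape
()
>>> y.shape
()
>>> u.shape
(3, 3, 3)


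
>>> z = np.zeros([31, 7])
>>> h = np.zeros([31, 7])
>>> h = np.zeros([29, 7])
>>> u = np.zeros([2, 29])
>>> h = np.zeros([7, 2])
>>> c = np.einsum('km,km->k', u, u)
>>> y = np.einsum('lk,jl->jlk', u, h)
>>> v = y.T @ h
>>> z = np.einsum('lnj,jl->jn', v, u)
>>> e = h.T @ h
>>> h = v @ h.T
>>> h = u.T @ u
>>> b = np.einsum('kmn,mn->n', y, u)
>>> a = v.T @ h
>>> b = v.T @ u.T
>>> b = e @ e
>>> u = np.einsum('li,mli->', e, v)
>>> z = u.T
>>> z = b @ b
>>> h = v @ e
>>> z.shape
(2, 2)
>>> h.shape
(29, 2, 2)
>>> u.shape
()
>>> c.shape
(2,)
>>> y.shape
(7, 2, 29)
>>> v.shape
(29, 2, 2)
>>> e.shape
(2, 2)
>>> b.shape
(2, 2)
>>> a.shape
(2, 2, 29)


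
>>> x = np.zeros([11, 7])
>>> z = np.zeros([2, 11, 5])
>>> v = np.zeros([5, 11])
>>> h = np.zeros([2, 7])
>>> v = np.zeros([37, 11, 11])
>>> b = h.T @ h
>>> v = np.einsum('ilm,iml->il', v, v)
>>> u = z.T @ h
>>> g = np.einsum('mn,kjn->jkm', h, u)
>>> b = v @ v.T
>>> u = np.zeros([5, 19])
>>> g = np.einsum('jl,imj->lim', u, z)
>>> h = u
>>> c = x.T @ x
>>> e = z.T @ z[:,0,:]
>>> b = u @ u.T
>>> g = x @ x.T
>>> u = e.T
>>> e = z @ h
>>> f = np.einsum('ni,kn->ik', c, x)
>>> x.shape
(11, 7)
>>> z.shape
(2, 11, 5)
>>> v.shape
(37, 11)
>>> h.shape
(5, 19)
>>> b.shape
(5, 5)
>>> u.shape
(5, 11, 5)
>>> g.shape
(11, 11)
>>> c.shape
(7, 7)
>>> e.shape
(2, 11, 19)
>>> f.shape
(7, 11)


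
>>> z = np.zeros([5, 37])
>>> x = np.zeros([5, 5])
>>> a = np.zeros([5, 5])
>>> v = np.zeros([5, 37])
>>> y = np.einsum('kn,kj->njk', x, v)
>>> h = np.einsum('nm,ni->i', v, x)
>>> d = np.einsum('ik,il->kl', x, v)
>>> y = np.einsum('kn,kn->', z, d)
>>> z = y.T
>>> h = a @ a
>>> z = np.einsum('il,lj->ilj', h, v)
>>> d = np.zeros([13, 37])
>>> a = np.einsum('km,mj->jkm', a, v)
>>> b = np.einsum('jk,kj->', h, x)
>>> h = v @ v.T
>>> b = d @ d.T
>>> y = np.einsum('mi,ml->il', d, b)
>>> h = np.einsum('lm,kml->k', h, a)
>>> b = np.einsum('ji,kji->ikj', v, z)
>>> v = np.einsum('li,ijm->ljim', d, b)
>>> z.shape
(5, 5, 37)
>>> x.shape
(5, 5)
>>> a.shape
(37, 5, 5)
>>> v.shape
(13, 5, 37, 5)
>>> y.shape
(37, 13)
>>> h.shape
(37,)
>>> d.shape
(13, 37)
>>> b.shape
(37, 5, 5)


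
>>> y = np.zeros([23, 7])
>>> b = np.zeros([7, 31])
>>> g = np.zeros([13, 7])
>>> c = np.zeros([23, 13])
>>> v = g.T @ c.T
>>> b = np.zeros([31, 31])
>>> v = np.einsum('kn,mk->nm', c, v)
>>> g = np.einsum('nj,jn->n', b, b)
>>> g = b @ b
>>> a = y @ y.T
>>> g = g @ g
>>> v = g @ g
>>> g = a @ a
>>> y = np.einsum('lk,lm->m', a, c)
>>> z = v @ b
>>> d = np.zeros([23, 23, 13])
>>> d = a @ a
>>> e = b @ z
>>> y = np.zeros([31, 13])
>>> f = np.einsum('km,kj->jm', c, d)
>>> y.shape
(31, 13)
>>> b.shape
(31, 31)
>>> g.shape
(23, 23)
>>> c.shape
(23, 13)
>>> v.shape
(31, 31)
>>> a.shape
(23, 23)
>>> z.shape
(31, 31)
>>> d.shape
(23, 23)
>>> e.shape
(31, 31)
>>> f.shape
(23, 13)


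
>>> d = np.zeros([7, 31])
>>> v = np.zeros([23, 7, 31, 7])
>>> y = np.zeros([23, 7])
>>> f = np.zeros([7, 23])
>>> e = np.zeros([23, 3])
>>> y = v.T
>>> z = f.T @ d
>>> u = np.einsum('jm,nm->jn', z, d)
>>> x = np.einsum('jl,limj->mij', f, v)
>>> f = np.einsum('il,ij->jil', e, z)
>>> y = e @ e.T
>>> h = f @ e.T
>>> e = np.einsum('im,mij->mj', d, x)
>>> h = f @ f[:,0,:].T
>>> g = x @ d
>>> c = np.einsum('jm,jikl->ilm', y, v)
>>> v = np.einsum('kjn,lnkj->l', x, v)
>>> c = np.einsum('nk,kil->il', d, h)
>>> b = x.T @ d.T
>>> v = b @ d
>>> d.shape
(7, 31)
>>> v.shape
(7, 7, 31)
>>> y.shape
(23, 23)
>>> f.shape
(31, 23, 3)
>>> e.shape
(31, 7)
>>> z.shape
(23, 31)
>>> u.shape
(23, 7)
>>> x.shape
(31, 7, 7)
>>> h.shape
(31, 23, 31)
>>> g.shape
(31, 7, 31)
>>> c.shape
(23, 31)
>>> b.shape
(7, 7, 7)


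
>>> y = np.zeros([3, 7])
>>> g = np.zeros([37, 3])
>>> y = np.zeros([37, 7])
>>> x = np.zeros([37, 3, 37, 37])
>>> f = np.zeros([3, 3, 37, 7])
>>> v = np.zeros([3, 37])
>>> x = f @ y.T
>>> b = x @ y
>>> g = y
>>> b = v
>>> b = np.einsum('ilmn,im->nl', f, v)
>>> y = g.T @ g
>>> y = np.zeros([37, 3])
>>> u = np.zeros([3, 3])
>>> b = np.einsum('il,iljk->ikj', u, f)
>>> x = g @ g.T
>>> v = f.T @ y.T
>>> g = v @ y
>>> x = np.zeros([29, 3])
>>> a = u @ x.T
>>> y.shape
(37, 3)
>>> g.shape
(7, 37, 3, 3)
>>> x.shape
(29, 3)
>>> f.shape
(3, 3, 37, 7)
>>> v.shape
(7, 37, 3, 37)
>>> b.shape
(3, 7, 37)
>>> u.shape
(3, 3)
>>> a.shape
(3, 29)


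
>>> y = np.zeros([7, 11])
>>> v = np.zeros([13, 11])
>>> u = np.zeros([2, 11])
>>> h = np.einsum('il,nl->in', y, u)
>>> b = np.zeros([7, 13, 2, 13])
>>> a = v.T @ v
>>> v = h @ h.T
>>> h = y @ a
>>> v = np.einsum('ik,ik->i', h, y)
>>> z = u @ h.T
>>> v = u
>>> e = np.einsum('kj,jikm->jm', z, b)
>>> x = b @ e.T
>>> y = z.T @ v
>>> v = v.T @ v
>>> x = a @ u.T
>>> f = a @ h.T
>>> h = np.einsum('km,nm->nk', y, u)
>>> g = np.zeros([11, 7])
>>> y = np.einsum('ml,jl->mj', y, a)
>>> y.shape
(7, 11)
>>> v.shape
(11, 11)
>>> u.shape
(2, 11)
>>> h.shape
(2, 7)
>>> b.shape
(7, 13, 2, 13)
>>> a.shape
(11, 11)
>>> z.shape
(2, 7)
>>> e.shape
(7, 13)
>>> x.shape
(11, 2)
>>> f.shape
(11, 7)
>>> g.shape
(11, 7)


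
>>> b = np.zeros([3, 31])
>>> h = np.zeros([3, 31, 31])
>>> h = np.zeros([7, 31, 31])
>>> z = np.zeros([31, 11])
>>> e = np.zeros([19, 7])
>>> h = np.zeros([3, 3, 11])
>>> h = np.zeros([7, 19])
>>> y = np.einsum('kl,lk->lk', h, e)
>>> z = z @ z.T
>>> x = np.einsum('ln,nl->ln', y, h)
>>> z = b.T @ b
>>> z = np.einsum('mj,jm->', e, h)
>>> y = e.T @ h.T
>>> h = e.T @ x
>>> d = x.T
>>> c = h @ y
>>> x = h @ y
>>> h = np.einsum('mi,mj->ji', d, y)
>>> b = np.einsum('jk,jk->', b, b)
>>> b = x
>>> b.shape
(7, 7)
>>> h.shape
(7, 19)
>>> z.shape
()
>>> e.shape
(19, 7)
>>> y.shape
(7, 7)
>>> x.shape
(7, 7)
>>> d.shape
(7, 19)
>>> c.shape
(7, 7)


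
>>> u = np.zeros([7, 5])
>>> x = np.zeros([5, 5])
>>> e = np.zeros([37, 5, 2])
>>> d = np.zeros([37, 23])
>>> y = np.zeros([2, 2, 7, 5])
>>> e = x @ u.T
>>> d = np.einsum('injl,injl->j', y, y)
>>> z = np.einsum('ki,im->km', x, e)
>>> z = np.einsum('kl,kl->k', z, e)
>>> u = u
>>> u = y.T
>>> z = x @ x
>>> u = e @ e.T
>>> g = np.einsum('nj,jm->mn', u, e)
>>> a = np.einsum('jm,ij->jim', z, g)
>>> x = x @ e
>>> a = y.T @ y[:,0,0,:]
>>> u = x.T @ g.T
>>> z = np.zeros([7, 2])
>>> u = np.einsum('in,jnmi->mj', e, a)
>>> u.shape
(2, 5)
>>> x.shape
(5, 7)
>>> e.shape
(5, 7)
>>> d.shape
(7,)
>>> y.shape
(2, 2, 7, 5)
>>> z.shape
(7, 2)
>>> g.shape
(7, 5)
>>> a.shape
(5, 7, 2, 5)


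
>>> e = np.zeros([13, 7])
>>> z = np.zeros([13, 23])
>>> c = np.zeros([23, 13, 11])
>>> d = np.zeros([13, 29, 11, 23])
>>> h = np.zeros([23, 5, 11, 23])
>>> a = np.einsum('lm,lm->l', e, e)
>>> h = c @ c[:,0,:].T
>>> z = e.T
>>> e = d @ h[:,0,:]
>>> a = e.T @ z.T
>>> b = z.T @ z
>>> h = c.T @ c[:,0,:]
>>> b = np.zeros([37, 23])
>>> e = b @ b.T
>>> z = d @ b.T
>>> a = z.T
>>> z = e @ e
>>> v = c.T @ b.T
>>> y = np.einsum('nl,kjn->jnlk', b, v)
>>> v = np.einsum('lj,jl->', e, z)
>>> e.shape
(37, 37)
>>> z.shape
(37, 37)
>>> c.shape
(23, 13, 11)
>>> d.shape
(13, 29, 11, 23)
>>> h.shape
(11, 13, 11)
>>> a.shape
(37, 11, 29, 13)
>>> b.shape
(37, 23)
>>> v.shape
()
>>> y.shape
(13, 37, 23, 11)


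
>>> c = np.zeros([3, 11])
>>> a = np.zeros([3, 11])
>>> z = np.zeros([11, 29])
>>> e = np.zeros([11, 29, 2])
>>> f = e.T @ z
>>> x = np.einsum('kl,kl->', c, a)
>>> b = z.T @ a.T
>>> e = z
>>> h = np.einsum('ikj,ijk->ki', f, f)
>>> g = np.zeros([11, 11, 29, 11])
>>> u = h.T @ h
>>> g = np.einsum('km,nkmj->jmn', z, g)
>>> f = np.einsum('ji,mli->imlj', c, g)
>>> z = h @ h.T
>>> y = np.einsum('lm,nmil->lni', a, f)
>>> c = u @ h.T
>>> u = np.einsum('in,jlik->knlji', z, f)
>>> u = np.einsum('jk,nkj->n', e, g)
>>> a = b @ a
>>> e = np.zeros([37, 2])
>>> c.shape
(2, 29)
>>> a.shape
(29, 11)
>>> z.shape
(29, 29)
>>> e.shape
(37, 2)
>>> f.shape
(11, 11, 29, 3)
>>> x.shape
()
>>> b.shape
(29, 3)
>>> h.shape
(29, 2)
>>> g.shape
(11, 29, 11)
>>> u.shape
(11,)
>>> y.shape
(3, 11, 29)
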